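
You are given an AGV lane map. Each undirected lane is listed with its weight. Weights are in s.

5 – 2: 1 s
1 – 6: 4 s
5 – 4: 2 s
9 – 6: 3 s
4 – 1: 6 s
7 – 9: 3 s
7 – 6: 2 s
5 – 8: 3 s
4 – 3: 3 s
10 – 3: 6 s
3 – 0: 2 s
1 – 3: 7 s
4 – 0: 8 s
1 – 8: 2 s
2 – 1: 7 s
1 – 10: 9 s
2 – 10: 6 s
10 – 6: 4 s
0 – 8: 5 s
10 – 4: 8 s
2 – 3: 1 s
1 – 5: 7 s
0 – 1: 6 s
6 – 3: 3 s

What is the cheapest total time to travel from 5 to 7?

Enumerating some paths:
5 - 4 - 3 - 6 - 7: 2+3+3+2 = 10
5 - 2 - 3 - 6 - 7: 1+1+3+2 = 7
Cheapest is 5 - 2 - 3 - 6 - 7 at 7 s.

7 s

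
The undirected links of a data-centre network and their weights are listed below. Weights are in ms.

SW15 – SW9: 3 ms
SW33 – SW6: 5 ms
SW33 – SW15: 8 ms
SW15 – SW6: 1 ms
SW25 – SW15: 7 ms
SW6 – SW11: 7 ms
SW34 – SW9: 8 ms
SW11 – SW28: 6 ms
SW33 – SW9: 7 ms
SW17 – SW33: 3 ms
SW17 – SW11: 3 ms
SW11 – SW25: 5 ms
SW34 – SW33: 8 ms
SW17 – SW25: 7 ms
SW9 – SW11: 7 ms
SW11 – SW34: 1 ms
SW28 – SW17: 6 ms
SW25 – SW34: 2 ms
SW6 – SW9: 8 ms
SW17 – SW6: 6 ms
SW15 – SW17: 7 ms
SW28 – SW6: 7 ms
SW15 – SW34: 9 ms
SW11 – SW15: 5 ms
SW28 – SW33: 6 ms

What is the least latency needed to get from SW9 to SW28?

11 ms

Enumerating some paths:
SW9 - SW15 - SW6 - SW28: 3+1+7 = 11
SW9 - SW11 - SW28: 7+6 = 13
SW9 - SW33 - SW28: 7+6 = 13
Cheapest is SW9 - SW15 - SW6 - SW28 at 11 ms.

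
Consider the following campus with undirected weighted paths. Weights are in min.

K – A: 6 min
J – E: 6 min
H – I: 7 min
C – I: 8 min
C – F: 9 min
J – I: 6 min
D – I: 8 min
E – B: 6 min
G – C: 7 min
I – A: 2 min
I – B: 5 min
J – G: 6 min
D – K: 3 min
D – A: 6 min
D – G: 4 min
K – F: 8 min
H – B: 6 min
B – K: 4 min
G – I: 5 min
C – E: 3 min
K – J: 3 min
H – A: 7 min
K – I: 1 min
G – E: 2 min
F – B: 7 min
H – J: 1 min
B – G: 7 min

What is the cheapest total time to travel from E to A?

9 min

Enumerating some paths:
E - J - K - I - A: 6+3+1+2 = 12
E - G - I - A: 2+5+2 = 9
Cheapest is E - G - I - A at 9 min.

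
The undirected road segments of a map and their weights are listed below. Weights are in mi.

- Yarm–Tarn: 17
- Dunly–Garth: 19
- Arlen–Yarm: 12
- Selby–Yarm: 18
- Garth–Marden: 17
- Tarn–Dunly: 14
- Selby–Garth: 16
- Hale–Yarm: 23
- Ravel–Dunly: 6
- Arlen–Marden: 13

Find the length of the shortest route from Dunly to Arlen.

Enumerating some paths:
Dunly - Garth - Marden - Arlen: 19+17+13 = 49
Dunly - Tarn - Yarm - Arlen: 14+17+12 = 43
Dunly - Garth - Selby - Yarm - Arlen: 19+16+18+12 = 65
Cheapest is Dunly - Tarn - Yarm - Arlen at 43 mi.

43 mi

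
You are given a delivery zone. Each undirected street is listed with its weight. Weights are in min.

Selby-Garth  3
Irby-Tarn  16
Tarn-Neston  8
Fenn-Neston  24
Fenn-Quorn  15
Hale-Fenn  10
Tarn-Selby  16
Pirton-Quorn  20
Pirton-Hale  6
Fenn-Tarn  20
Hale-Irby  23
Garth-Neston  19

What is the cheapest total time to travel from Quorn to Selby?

Shortest distances from Quorn:
Quorn: 0
Fenn: 15  (via Quorn)
Pirton: 20  (via Quorn)
Hale: 25  (via Fenn)
Tarn: 35  (via Fenn)
Neston: 39  (via Fenn)
Irby: 48  (via Hale)
Selby: 51  (via Tarn)
Shortest route: Quorn–Fenn–Tarn–Selby = 51 min.

51 min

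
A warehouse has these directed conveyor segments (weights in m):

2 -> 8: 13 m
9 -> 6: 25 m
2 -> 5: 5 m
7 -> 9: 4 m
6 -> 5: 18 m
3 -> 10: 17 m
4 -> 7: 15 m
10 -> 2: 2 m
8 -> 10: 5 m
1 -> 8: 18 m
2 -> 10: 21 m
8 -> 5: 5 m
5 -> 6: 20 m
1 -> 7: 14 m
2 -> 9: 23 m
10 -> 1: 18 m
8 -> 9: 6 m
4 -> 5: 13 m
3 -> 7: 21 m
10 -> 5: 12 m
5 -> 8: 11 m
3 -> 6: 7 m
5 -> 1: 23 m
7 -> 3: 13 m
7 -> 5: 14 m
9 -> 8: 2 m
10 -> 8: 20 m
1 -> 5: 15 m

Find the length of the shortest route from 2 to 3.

Enumerating some paths:
2–10–1–7–3: 21+18+14+13 = 66
2–5–8–10–1–7–3: 5+11+5+18+14+13 = 66
2–8–10–1–7–3: 13+5+18+14+13 = 63
2–5–1–7–3: 5+23+14+13 = 55
The minimum is 55 m via 2–5–1–7–3.

55 m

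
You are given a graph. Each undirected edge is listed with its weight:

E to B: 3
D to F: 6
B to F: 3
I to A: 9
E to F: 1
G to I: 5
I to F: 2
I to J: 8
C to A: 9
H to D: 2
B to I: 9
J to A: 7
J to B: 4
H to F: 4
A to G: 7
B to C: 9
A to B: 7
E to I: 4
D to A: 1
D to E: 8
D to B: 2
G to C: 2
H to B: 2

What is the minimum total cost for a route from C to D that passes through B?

Best C to B: C → B costing 9
Shortest B→D: B → D = 2
Total via B: 9 + 2 = 11.

11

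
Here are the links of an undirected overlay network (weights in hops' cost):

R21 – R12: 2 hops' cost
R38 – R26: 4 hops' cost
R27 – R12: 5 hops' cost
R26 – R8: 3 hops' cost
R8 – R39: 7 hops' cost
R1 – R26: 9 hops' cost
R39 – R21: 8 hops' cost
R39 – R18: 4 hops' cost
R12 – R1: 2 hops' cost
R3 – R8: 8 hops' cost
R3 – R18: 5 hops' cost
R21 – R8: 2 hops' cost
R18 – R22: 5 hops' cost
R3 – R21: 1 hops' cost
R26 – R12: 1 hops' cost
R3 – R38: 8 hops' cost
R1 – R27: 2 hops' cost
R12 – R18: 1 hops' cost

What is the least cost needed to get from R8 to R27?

8 hops' cost

Candidate routes:
R8–R21–R12–R1–R27: 2+2+2+2 = 8
R8–R26–R12–R27: 3+1+5 = 9
The minimum is 8 hops' cost via R8–R21–R12–R1–R27.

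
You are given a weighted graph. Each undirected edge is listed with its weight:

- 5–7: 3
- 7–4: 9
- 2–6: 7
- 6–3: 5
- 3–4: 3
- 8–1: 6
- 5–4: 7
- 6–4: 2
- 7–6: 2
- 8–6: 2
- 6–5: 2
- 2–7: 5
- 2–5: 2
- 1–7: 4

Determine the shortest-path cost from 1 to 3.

Shortest distances from 1:
1: 0
7: 4  (via 1)
6: 6  (via 7)
8: 6  (via 1)
5: 7  (via 7)
4: 8  (via 6)
2: 9  (via 7)
3: 11  (via 6)
Shortest route: 1–7–6–3 = 11.

11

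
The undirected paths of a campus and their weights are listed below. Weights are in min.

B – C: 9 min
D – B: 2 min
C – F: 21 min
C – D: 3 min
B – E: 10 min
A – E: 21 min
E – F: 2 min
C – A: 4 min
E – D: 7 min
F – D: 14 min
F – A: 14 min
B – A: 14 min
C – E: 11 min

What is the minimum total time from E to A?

Shortest distances from E:
E: 0
F: 2  (via E)
D: 7  (via E)
B: 9  (via D)
C: 10  (via D)
A: 14  (via C)
Shortest route: E → D → C → A = 14 min.

14 min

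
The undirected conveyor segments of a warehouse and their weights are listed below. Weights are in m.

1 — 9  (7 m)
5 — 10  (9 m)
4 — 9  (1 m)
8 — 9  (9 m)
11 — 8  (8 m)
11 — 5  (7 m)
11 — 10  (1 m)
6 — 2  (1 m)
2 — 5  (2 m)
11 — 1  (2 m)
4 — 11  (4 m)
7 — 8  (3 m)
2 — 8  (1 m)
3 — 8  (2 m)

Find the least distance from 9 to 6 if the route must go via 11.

Best 9 to 11: 9–4–11 costing 5
Best 11 to 6: 11–5–2–6 costing 10
Total via 11: 5 + 10 = 15 m.

15 m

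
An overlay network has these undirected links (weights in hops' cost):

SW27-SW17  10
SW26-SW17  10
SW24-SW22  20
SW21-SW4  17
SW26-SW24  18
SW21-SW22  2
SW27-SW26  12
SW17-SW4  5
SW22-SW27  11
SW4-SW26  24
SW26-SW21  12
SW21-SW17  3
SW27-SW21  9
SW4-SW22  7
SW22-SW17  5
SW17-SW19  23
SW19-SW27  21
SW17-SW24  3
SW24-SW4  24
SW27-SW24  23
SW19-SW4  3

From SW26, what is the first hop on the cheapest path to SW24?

SW17

Compare a few routes:
SW26 → SW21 → SW17 → SW24: 12+3+3 = 18
SW26 → SW21 → SW22 → SW17 → SW24: 12+2+5+3 = 22
SW26 → SW24: 18 = 18
SW26 → SW17 → SW24: 10+3 = 13
Cheapest is SW26 → SW17 → SW24 at 13 hops' cost.
So from SW26 the first move is to SW17.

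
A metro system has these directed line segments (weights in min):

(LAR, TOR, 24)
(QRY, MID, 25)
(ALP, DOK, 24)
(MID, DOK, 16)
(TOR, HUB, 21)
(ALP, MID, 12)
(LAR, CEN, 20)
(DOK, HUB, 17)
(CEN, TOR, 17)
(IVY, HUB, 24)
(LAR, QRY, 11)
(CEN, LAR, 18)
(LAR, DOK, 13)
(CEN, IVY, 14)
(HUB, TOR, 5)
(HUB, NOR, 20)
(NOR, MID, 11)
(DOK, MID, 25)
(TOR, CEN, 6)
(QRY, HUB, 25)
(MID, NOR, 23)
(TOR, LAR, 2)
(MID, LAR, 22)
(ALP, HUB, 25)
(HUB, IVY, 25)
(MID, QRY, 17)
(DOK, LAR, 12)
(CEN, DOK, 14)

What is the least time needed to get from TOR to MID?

38 min

Compare a few routes:
TOR–LAR–QRY–MID: 2+11+25 = 38
TOR–LAR–DOK–MID: 2+13+25 = 40
TOR–CEN–DOK–MID: 6+14+25 = 45
Cheapest is TOR–LAR–QRY–MID at 38 min.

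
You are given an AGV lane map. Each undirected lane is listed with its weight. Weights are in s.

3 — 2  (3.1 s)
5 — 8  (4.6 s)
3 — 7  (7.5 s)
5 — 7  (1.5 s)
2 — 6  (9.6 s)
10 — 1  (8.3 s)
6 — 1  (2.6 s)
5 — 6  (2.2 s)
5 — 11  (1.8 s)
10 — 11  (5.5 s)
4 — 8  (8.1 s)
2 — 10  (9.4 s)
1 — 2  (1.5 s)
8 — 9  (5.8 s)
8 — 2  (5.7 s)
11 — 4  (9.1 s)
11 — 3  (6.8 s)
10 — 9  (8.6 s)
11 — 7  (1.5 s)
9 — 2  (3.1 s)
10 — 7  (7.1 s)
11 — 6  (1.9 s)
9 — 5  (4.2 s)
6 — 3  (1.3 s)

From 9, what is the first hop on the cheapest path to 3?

Candidate routes:
9 → 2 → 1 → 6 → 3: 3.1+1.5+2.6+1.3 = 8.5
9 → 5 → 6 → 3: 4.2+2.2+1.3 = 7.7
9 → 2 → 3: 3.1+3.1 = 6.2
The minimum is 6.2 s via 9 → 2 → 3.
So from 9 the first move is to 2.

2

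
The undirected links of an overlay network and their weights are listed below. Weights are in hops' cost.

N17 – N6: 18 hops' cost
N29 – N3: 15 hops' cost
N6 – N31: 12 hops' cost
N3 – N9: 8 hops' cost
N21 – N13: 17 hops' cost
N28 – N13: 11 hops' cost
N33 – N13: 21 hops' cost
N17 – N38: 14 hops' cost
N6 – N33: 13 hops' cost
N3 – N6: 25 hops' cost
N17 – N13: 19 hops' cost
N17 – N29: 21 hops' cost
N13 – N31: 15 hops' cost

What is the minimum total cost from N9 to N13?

60 hops' cost

Enumerating some paths:
N9 → N3 → N6 → N33 → N13: 8+25+13+21 = 67
N9 → N3 → N6 → N17 → N13: 8+25+18+19 = 70
N9 → N3 → N6 → N31 → N13: 8+25+12+15 = 60
N9 → N3 → N29 → N17 → N13: 8+15+21+19 = 63
The minimum is 60 hops' cost via N9 → N3 → N6 → N31 → N13.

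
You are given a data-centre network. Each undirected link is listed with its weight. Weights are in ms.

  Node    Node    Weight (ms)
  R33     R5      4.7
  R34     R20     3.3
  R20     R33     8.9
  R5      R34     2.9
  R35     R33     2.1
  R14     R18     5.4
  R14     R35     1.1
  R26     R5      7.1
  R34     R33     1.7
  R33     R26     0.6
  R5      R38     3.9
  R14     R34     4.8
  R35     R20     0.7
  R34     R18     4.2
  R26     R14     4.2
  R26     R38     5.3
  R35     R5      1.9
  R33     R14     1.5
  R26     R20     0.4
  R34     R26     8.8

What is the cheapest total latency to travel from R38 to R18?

11 ms

Candidate routes:
R38–R5–R35–R14–R18: 3.9+1.9+1.1+5.4 = 12.3
R38–R5–R34–R18: 3.9+2.9+4.2 = 11
R38–R26–R33–R34–R18: 5.3+0.6+1.7+4.2 = 11.8
R38–R26–R33–R14–R18: 5.3+0.6+1.5+5.4 = 12.8
The minimum is 11 ms via R38–R5–R34–R18.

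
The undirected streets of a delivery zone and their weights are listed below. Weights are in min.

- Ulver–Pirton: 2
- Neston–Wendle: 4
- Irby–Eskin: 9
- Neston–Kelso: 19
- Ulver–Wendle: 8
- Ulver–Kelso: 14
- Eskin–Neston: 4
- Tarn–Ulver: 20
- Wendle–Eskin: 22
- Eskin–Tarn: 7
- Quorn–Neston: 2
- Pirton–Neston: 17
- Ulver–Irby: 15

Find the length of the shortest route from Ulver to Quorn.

Compare a few routes:
Ulver - Pirton - Neston - Quorn: 2+17+2 = 21
Ulver - Irby - Eskin - Neston - Quorn: 15+9+4+2 = 30
Ulver - Wendle - Neston - Quorn: 8+4+2 = 14
Cheapest is Ulver - Wendle - Neston - Quorn at 14 min.

14 min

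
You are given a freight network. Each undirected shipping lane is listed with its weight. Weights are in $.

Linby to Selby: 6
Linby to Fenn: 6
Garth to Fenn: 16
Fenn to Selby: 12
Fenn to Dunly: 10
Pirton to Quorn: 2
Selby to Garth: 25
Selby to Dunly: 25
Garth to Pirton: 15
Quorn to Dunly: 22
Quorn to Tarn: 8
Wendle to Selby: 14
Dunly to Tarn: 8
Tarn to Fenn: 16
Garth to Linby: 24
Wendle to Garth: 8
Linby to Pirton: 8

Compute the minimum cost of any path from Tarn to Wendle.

Candidate routes:
Tarn - Quorn - Pirton - Linby - Selby - Wendle: 8+2+8+6+14 = 38
Tarn - Quorn - Pirton - Garth - Wendle: 8+2+15+8 = 33
Cheapest is Tarn - Quorn - Pirton - Garth - Wendle at $33.

$33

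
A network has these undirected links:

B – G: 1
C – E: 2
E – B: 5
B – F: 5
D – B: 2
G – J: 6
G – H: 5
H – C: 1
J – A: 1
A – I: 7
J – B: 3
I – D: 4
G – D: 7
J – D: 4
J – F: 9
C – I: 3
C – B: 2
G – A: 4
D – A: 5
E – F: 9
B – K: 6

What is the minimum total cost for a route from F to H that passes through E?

Best F to E: F–E costing 9
Best E to H: E–C–H costing 3
Total via E: 9 + 3 = 12.

12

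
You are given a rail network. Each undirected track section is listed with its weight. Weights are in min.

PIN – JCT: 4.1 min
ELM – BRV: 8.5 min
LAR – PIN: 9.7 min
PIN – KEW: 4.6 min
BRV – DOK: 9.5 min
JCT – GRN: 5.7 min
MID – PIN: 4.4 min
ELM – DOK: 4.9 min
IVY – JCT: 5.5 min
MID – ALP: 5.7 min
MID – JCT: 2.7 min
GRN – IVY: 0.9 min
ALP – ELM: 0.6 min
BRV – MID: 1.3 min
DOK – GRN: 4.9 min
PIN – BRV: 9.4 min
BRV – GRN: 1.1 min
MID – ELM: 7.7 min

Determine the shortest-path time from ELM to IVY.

Shortest distances from ELM:
ELM: 0
ALP: 0.6  (via ELM)
DOK: 4.9  (via ELM)
MID: 6.3  (via ALP)
BRV: 7.6  (via MID)
GRN: 8.7  (via BRV)
JCT: 9  (via MID)
IVY: 9.6  (via GRN)
Shortest route: ELM–ALP–MID–BRV–GRN–IVY = 9.6 min.

9.6 min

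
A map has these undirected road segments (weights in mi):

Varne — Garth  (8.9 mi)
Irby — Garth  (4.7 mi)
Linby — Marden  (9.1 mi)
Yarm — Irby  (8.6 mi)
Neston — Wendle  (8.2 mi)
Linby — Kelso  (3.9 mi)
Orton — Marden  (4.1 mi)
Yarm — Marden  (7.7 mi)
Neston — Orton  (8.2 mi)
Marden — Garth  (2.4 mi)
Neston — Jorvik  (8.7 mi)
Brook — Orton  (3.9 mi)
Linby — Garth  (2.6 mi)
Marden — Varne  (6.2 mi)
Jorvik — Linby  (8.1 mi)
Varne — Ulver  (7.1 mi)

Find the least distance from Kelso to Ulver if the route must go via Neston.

46.3 mi

Best Kelso to Neston: Kelso → Linby → Jorvik → Neston costing 20.7
Shortest Neston→Ulver: Neston → Orton → Marden → Varne → Ulver = 25.6
Total via Neston: 20.7 + 25.6 = 46.3 mi.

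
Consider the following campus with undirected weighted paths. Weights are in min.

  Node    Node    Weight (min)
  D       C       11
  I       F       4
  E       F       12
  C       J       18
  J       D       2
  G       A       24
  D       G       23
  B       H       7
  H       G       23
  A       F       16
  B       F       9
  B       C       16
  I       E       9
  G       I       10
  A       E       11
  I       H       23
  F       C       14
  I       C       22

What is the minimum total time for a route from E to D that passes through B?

48 min

Shortest E→B: E → F → B = 21
Shortest B→D: B → C → D = 27
Total via B: 21 + 27 = 48 min.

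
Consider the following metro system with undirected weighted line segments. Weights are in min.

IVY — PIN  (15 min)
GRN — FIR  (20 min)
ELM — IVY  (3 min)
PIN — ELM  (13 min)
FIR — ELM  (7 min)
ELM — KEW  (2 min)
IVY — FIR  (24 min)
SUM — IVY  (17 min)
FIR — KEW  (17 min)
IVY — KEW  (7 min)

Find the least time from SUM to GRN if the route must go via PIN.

Best SUM to PIN: SUM → IVY → PIN costing 32
Shortest PIN→GRN: PIN → ELM → FIR → GRN = 40
Total via PIN: 32 + 40 = 72 min.

72 min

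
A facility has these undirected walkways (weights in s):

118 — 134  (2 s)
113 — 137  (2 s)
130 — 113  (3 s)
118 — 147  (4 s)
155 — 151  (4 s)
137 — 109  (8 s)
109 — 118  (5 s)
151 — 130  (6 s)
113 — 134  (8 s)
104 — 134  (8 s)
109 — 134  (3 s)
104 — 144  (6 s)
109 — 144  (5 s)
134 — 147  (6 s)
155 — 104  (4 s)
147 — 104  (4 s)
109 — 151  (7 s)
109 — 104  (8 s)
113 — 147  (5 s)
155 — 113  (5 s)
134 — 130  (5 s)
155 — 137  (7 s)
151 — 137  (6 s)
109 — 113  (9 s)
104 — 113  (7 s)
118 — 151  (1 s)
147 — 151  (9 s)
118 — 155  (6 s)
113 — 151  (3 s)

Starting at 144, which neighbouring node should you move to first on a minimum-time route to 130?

Candidate routes:
144 → 104 → 113 → 130: 6+7+3 = 16
144 → 109 → 134 → 130: 5+3+5 = 13
Cheapest is 144 → 109 → 134 → 130 at 13 s.
So from 144 the first move is to 109.

109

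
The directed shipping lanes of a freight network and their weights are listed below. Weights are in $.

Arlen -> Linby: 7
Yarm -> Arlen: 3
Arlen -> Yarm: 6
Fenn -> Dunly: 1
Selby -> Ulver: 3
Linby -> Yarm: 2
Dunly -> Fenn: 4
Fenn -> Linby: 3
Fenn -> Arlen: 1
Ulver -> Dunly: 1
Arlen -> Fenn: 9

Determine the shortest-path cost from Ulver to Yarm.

$10

Settle nodes by increasing distance from Ulver:
Ulver: 0
Dunly: 1  (via Ulver)
Fenn: 5  (via Dunly)
Arlen: 6  (via Fenn)
Linby: 8  (via Fenn)
Yarm: 10  (via Linby)
Shortest route: Ulver–Dunly–Fenn–Linby–Yarm = $10.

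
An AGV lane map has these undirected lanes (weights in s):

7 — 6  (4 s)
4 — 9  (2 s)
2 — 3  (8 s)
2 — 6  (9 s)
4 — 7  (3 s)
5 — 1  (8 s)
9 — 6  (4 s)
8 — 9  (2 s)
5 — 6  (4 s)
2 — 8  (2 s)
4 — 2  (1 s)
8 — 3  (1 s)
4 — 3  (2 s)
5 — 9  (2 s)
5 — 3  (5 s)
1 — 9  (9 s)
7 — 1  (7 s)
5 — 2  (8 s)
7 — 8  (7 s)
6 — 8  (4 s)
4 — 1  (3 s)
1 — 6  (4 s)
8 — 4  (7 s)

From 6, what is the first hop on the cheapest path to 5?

Enumerating some paths:
6 → 9 → 5: 4+2 = 6
6 → 5: 4 = 4
The minimum is 4 s via 6 → 5.
So from 6 the first move is to 5.

5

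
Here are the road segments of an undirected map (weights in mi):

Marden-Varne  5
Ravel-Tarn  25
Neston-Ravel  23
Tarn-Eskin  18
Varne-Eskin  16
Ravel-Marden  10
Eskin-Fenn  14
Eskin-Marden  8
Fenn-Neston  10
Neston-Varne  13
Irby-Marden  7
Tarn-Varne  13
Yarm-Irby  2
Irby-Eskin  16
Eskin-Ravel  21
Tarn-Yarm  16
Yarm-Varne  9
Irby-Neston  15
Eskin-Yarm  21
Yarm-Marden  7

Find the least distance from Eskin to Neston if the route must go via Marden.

Shortest Eskin→Marden: Eskin → Marden = 8
Shortest Marden→Neston: Marden → Varne → Neston = 18
Total via Marden: 8 + 18 = 26 mi.

26 mi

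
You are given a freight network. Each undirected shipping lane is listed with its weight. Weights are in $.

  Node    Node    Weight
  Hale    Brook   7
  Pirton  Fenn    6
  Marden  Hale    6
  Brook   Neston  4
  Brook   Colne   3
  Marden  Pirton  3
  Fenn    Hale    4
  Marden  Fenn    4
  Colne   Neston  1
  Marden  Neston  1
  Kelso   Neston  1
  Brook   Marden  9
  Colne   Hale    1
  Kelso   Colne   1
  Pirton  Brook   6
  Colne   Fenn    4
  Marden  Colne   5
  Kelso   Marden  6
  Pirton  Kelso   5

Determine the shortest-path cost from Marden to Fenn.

$4

Settle nodes by increasing distance from Marden:
Marden: 0
Neston: 1  (via Marden)
Colne: 2  (via Neston)
Kelso: 2  (via Neston)
Hale: 3  (via Colne)
Pirton: 3  (via Marden)
Fenn: 4  (via Marden)
Shortest route: Marden–Fenn = $4.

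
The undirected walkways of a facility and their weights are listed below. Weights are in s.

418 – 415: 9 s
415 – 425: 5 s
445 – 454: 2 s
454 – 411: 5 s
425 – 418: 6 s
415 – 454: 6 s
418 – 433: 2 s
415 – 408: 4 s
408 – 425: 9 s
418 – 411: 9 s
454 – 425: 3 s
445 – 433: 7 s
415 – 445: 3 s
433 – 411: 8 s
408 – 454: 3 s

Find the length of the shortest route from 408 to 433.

12 s

Enumerating some paths:
408–454–445–433: 3+2+7 = 12
408–454–425–418–433: 3+3+6+2 = 14
Cheapest is 408–454–445–433 at 12 s.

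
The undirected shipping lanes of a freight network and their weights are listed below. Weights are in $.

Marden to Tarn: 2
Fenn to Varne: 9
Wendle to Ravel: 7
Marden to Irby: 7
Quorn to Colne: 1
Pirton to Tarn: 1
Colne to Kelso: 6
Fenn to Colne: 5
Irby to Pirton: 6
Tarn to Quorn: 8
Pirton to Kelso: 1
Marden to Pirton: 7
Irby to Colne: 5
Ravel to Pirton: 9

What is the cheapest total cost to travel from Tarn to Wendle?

Enumerating some paths:
Tarn - Pirton - Ravel - Wendle: 1+9+7 = 17
Tarn - Quorn - Colne - Kelso - Pirton - Ravel - Wendle: 8+1+6+1+9+7 = 32
Tarn - Marden - Irby - Pirton - Ravel - Wendle: 2+7+6+9+7 = 31
Tarn - Marden - Pirton - Ravel - Wendle: 2+7+9+7 = 25
The minimum is $17 via Tarn - Pirton - Ravel - Wendle.

$17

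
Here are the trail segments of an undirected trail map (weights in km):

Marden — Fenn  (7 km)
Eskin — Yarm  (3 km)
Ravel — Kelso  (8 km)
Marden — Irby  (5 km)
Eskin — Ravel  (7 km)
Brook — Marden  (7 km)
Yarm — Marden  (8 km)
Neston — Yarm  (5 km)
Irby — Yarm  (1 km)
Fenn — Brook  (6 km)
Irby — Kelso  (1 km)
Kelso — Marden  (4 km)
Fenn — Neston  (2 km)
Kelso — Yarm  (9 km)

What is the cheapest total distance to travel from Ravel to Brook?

Settle nodes by increasing distance from Ravel:
Ravel: 0
Eskin: 7  (via Ravel)
Kelso: 8  (via Ravel)
Irby: 9  (via Kelso)
Yarm: 10  (via Eskin)
Marden: 12  (via Kelso)
Neston: 15  (via Yarm)
Fenn: 17  (via Neston)
Brook: 19  (via Marden)
Shortest route: Ravel → Kelso → Marden → Brook = 19 km.

19 km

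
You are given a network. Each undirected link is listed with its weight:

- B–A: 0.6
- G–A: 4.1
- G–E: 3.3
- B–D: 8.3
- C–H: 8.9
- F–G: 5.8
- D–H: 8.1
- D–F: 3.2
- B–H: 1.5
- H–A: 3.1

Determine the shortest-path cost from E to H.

Compare a few routes:
E - G - A - B - H: 3.3+4.1+0.6+1.5 = 9.5
E - G - F - D - H: 3.3+5.8+3.2+8.1 = 20.4
E - G - A - H: 3.3+4.1+3.1 = 10.5
The minimum is 9.5 via E - G - A - B - H.

9.5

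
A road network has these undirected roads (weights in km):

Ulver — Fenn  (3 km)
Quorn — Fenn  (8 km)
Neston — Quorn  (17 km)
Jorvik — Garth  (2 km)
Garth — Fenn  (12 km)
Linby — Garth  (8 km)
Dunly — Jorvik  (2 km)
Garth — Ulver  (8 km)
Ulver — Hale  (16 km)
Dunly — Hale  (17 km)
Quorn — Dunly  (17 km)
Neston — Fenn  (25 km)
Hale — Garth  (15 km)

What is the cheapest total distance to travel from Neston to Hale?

Settle nodes by increasing distance from Neston:
Neston: 0
Quorn: 17  (via Neston)
Fenn: 25  (via Neston)
Ulver: 28  (via Fenn)
Dunly: 34  (via Quorn)
Garth: 36  (via Ulver)
Jorvik: 36  (via Dunly)
Linby: 44  (via Garth)
Hale: 44  (via Ulver)
Shortest route: Neston → Fenn → Ulver → Hale = 44 km.

44 km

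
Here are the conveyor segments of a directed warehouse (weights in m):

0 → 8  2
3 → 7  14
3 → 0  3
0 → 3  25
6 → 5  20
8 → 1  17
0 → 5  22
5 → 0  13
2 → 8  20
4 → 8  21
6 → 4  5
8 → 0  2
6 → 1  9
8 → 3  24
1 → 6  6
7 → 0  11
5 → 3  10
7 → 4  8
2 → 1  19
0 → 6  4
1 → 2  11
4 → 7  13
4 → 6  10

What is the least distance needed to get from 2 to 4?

30 m

Enumerating some paths:
2–1–6–4: 19+6+5 = 30
2–8–3–0–6–4: 20+24+3+4+5 = 56
2–8–1–6–4: 20+17+6+5 = 48
2–8–0–6–4: 20+2+4+5 = 31
Cheapest is 2–1–6–4 at 30 m.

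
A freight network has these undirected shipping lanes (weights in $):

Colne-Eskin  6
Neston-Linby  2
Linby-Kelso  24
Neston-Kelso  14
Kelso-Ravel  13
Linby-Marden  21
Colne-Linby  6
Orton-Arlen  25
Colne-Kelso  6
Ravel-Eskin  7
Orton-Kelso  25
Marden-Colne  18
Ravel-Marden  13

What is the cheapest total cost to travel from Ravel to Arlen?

$63

Settle nodes by increasing distance from Ravel:
Ravel: 0
Eskin: 7  (via Ravel)
Kelso: 13  (via Ravel)
Marden: 13  (via Ravel)
Colne: 13  (via Eskin)
Linby: 19  (via Colne)
Neston: 21  (via Linby)
Orton: 38  (via Kelso)
Arlen: 63  (via Orton)
Shortest route: Ravel → Kelso → Orton → Arlen = $63.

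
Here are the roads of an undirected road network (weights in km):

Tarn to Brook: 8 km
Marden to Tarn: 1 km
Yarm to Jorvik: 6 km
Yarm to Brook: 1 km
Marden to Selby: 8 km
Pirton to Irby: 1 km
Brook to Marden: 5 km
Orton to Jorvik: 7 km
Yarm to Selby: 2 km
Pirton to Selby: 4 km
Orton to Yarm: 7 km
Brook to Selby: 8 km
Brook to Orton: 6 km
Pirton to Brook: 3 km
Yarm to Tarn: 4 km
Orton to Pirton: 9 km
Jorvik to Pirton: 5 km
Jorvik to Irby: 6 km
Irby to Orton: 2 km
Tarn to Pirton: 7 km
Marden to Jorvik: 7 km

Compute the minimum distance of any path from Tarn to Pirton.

7 km

Running Dijkstra from Tarn:
Tarn: 0
Marden: 1  (via Tarn)
Yarm: 4  (via Tarn)
Brook: 5  (via Yarm)
Selby: 6  (via Yarm)
Pirton: 7  (via Tarn)
Shortest route: Tarn–Pirton = 7 km.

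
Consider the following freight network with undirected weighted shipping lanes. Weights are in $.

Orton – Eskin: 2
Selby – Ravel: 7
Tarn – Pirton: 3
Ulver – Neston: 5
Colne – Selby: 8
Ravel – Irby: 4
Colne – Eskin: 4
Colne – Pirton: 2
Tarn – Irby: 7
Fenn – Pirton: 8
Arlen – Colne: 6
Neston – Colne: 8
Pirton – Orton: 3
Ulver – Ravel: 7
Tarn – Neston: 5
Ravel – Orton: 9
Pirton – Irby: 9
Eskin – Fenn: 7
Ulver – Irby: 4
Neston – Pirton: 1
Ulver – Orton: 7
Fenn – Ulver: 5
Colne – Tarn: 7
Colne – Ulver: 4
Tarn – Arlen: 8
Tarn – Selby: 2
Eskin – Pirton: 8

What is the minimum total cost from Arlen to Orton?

Shortest distances from Arlen:
Arlen: 0
Colne: 6  (via Arlen)
Pirton: 8  (via Colne)
Tarn: 8  (via Arlen)
Neston: 9  (via Pirton)
Selby: 10  (via Tarn)
Ulver: 10  (via Colne)
Eskin: 10  (via Colne)
Orton: 11  (via Pirton)
Shortest route: Arlen–Colne–Pirton–Orton = $11.

$11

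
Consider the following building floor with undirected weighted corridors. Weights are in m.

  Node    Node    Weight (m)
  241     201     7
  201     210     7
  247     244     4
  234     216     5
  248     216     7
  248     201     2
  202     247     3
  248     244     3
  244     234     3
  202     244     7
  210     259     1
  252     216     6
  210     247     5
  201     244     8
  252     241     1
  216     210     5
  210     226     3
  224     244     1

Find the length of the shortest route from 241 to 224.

13 m

Shortest distances from 241:
241: 0
252: 1  (via 241)
216: 7  (via 252)
201: 7  (via 241)
248: 9  (via 201)
234: 12  (via 216)
210: 12  (via 216)
244: 12  (via 248)
224: 13  (via 244)
Shortest route: 241 → 201 → 248 → 244 → 224 = 13 m.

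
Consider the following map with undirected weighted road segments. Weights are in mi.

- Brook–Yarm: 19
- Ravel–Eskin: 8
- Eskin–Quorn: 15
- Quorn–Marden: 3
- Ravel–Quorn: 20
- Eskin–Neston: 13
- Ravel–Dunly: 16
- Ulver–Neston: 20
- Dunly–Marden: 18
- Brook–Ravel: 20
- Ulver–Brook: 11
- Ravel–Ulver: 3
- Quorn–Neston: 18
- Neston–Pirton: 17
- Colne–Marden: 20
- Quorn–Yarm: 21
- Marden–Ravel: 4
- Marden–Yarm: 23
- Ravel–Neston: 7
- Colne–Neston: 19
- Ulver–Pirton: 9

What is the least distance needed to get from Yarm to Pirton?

Compare a few routes:
Yarm → Brook → Ravel → Ulver → Pirton: 19+20+3+9 = 51
Yarm → Brook → Ulver → Pirton: 19+11+9 = 39
Yarm → Marden → Ravel → Neston → Pirton: 23+4+7+17 = 51
Yarm → Quorn → Marden → Ravel → Ulver → Pirton: 21+3+4+3+9 = 40
The minimum is 39 mi via Yarm → Brook → Ulver → Pirton.

39 mi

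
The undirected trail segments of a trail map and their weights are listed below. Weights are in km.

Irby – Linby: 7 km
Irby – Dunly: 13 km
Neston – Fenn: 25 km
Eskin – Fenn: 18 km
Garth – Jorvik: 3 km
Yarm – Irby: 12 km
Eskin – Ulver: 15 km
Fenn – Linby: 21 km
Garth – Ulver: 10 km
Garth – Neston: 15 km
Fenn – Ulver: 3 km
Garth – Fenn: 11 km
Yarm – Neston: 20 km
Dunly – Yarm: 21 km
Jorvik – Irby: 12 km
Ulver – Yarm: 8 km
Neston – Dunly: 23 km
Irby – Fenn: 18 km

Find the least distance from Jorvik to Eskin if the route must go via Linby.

58 km

Shortest Jorvik→Linby: Jorvik → Irby → Linby = 19
Shortest Linby→Eskin: Linby → Fenn → Eskin = 39
Total via Linby: 19 + 39 = 58 km.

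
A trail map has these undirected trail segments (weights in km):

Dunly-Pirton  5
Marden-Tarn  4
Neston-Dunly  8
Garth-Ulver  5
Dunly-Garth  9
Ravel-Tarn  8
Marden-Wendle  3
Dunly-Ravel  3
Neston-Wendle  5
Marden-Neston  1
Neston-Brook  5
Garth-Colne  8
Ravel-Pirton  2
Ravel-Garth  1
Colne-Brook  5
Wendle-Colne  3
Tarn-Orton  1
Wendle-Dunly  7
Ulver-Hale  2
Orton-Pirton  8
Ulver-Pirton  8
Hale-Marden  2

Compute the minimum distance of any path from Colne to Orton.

Candidate routes:
Colne - Brook - Neston - Marden - Tarn - Orton: 5+5+1+4+1 = 16
Colne - Wendle - Neston - Marden - Tarn - Orton: 3+5+1+4+1 = 14
Colne - Wendle - Marden - Tarn - Orton: 3+3+4+1 = 11
Colne - Garth - Ravel - Tarn - Orton: 8+1+8+1 = 18
Cheapest is Colne - Wendle - Marden - Tarn - Orton at 11 km.

11 km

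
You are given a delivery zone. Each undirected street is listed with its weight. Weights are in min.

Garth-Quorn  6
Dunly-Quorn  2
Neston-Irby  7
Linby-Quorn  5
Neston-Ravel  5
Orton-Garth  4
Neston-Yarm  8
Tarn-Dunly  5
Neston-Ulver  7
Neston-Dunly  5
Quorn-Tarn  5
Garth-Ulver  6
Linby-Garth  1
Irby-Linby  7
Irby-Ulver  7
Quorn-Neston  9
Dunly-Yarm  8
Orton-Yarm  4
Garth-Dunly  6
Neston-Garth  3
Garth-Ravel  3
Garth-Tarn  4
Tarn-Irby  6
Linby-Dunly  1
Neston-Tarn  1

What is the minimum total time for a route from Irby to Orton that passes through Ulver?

Shortest Irby→Ulver: Irby → Ulver = 7
Shortest Ulver→Orton: Ulver → Garth → Orton = 10
Total via Ulver: 7 + 10 = 17 min.

17 min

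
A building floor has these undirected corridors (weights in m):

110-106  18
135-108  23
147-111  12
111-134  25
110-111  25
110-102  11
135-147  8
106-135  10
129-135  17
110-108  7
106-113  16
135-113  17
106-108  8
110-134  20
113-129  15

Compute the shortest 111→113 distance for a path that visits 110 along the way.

56 m

Best 111 to 110: 111–110 costing 25
Best 110 to 113: 110–108–106–113 costing 31
Total via 110: 25 + 31 = 56 m.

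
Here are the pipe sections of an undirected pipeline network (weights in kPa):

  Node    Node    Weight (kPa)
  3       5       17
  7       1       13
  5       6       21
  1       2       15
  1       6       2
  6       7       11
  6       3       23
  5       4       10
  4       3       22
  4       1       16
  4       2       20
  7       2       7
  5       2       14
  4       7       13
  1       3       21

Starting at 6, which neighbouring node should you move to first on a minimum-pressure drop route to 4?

Candidate routes:
6 - 1 - 7 - 4: 2+13+13 = 28
6 - 1 - 4: 2+16 = 18
6 - 7 - 4: 11+13 = 24
Cheapest is 6 - 1 - 4 at 18 kPa.
So from 6 the first move is to 1.

1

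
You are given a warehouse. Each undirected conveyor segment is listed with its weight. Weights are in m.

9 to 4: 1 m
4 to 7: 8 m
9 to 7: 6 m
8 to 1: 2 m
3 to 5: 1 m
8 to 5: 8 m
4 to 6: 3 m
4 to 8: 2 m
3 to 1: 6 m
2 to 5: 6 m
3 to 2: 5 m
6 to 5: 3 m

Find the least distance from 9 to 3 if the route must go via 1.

Best 9 to 1: 9–4–8–1 costing 5
Best 1 to 3: 1–3 costing 6
Total via 1: 5 + 6 = 11 m.

11 m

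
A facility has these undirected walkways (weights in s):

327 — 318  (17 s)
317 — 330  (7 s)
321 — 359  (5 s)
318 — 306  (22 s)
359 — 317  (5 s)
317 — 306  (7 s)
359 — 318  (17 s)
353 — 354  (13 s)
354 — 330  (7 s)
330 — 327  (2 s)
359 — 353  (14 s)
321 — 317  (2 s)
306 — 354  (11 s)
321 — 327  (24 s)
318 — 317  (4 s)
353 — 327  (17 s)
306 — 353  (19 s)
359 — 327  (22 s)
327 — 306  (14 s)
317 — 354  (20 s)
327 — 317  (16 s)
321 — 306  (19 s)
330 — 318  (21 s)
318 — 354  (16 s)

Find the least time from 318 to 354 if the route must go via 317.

Shortest 318→317: 318 → 317 = 4
Shortest 317→354: 317 → 330 → 354 = 14
Total via 317: 4 + 14 = 18 s.

18 s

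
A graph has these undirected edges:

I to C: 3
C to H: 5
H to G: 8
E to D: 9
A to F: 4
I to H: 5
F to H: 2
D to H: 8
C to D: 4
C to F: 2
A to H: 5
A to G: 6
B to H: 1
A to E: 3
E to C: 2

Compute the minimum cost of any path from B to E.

7

Candidate routes:
B → H → A → E: 1+5+3 = 9
B → H → F → C → E: 1+2+2+2 = 7
B → H → C → E: 1+5+2 = 8
The minimum is 7 via B → H → F → C → E.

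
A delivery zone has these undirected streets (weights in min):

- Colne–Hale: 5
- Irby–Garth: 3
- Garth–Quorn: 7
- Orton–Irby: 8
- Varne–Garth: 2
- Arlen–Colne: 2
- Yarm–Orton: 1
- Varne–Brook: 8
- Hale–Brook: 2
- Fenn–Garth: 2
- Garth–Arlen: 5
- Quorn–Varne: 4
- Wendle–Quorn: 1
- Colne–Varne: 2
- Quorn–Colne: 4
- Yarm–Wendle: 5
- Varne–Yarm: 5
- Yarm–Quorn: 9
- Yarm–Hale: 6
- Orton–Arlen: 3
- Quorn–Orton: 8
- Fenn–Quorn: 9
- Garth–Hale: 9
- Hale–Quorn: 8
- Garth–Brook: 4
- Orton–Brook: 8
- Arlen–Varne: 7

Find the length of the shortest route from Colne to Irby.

Settle nodes by increasing distance from Colne:
Colne: 0
Varne: 2  (via Colne)
Arlen: 2  (via Colne)
Garth: 4  (via Varne)
Quorn: 4  (via Colne)
Wendle: 5  (via Quorn)
Hale: 5  (via Colne)
Orton: 5  (via Arlen)
Fenn: 6  (via Garth)
Yarm: 6  (via Orton)
Brook: 7  (via Hale)
Irby: 7  (via Garth)
Shortest route: Colne–Varne–Garth–Irby = 7 min.

7 min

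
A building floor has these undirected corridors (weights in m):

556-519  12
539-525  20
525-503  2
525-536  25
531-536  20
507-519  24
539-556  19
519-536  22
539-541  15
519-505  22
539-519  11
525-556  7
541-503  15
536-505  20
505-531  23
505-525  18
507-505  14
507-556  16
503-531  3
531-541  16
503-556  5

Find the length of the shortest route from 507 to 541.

Shortest distances from 507:
507: 0
505: 14  (via 507)
556: 16  (via 507)
503: 21  (via 556)
525: 23  (via 556)
531: 24  (via 503)
519: 24  (via 507)
536: 34  (via 505)
539: 35  (via 556)
541: 36  (via 503)
Shortest route: 507 → 556 → 503 → 541 = 36 m.

36 m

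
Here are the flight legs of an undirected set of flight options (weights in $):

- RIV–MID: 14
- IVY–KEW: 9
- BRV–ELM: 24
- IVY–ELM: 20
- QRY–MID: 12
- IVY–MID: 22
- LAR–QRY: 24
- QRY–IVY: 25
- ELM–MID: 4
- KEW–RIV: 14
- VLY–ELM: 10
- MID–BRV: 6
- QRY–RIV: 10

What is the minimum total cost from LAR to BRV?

$42

Running Dijkstra from LAR:
LAR: 0
QRY: 24  (via LAR)
RIV: 34  (via QRY)
MID: 36  (via QRY)
ELM: 40  (via MID)
BRV: 42  (via MID)
Shortest route: LAR → QRY → MID → BRV = $42.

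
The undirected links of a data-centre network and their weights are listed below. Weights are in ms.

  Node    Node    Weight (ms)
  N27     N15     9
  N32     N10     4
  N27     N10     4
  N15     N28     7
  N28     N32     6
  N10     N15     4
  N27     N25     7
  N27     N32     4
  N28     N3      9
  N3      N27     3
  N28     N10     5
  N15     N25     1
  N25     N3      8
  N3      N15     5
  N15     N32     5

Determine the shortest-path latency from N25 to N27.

Candidate routes:
N25–N15–N10–N27: 1+4+4 = 9
N25–N27: 7 = 7
N25–N15–N32–N27: 1+5+4 = 10
N25–N15–N3–N27: 1+5+3 = 9
Cheapest is N25–N27 at 7 ms.

7 ms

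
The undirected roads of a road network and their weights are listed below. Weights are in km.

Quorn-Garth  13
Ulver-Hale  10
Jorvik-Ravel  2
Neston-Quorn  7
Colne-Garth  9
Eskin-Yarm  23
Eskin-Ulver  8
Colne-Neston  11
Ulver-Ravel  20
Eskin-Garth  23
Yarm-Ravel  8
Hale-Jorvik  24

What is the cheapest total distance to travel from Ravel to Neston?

71 km

Candidate routes:
Ravel–Ulver–Eskin–Garth–Colne–Neston: 20+8+23+9+11 = 71
Ravel–Jorvik–Hale–Ulver–Eskin–Garth–Colne–Neston: 2+24+10+8+23+9+11 = 87
Ravel–Yarm–Eskin–Garth–Colne–Neston: 8+23+23+9+11 = 74
Ravel–Yarm–Eskin–Garth–Quorn–Neston: 8+23+23+13+7 = 74
Cheapest is Ravel–Ulver–Eskin–Garth–Colne–Neston at 71 km.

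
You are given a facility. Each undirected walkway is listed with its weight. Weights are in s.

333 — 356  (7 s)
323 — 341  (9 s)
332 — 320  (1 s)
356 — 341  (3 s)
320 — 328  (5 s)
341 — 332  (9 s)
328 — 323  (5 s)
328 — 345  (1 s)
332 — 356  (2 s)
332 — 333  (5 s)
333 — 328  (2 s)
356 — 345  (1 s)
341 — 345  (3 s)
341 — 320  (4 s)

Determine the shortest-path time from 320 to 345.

4 s

Candidate routes:
320 → 328 → 345: 5+1 = 6
320 → 332 → 356 → 345: 1+2+1 = 4
The minimum is 4 s via 320 → 332 → 356 → 345.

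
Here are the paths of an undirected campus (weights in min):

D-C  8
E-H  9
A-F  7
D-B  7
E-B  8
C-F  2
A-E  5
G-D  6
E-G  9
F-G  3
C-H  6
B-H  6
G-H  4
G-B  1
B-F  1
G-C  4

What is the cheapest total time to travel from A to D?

Running Dijkstra from A:
A: 0
E: 5  (via A)
F: 7  (via A)
B: 8  (via F)
C: 9  (via F)
G: 9  (via B)
H: 13  (via G)
D: 15  (via B)
Shortest route: A–F–B–D = 15 min.

15 min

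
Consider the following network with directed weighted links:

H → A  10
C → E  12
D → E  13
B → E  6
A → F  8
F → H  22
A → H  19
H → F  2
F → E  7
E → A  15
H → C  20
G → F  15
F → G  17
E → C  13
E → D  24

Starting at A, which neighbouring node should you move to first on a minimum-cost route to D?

F

Compare a few routes:
A - H - F - E - D: 19+2+7+24 = 52
A - F - E - D: 8+7+24 = 39
The minimum is 39 via A - F - E - D.
So from A the first move is to F.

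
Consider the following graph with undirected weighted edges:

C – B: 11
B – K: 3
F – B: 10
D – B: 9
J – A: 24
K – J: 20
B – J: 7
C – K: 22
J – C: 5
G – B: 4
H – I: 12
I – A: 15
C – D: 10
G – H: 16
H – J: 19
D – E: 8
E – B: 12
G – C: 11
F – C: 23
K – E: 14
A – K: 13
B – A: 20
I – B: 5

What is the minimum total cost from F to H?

27

Shortest distances from F:
F: 0
B: 10  (via F)
K: 13  (via B)
G: 14  (via B)
I: 15  (via B)
J: 17  (via B)
D: 19  (via B)
C: 21  (via B)
E: 22  (via B)
A: 26  (via K)
H: 27  (via I)
Shortest route: F–B–I–H = 27.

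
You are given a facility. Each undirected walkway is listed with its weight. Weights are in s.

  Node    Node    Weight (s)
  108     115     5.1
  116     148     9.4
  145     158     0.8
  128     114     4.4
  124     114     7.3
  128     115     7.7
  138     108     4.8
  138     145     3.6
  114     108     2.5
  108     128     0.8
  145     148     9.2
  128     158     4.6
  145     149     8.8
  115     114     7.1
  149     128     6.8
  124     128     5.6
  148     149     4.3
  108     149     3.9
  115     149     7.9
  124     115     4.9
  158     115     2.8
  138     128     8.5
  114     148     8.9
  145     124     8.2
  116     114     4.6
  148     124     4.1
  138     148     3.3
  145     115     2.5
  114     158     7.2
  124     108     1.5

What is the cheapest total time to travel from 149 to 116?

11 s

Candidate routes:
149 - 108 - 128 - 114 - 116: 3.9+0.8+4.4+4.6 = 13.7
149 - 108 - 114 - 116: 3.9+2.5+4.6 = 11
The minimum is 11 s via 149 - 108 - 114 - 116.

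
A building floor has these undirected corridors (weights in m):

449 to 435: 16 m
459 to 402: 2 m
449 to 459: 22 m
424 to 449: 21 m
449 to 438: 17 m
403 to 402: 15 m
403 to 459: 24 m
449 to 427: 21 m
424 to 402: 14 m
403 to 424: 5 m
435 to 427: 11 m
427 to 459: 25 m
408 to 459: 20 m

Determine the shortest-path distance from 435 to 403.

42 m

Running Dijkstra from 435:
435: 0
427: 11  (via 435)
449: 16  (via 435)
438: 33  (via 449)
459: 36  (via 427)
424: 37  (via 449)
402: 38  (via 459)
403: 42  (via 424)
Shortest route: 435 → 449 → 424 → 403 = 42 m.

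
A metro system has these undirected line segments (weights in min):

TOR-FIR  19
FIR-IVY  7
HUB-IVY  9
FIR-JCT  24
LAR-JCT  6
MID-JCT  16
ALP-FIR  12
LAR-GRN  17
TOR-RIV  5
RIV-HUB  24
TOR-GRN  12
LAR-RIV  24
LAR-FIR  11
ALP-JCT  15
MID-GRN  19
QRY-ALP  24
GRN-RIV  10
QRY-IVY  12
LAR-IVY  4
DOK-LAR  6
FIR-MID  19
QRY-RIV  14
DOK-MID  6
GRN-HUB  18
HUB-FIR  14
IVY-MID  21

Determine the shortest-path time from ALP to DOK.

Running Dijkstra from ALP:
ALP: 0
FIR: 12  (via ALP)
JCT: 15  (via ALP)
IVY: 19  (via FIR)
LAR: 21  (via JCT)
QRY: 24  (via ALP)
HUB: 26  (via FIR)
DOK: 27  (via LAR)
Shortest route: ALP–JCT–LAR–DOK = 27 min.

27 min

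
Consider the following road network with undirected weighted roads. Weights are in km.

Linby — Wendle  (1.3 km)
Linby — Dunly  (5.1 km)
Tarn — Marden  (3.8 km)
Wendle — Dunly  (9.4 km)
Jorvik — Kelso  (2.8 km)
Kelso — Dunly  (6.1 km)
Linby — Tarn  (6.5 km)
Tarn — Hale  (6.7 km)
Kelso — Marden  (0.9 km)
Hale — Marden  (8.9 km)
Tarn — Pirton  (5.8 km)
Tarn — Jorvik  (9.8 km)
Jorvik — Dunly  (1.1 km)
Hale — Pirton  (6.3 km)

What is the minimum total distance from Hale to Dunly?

13.7 km

Compare a few routes:
Hale - Tarn - Marden - Kelso - Jorvik - Dunly: 6.7+3.8+0.9+2.8+1.1 = 15.3
Hale - Marden - Kelso - Jorvik - Dunly: 8.9+0.9+2.8+1.1 = 13.7
Cheapest is Hale - Marden - Kelso - Jorvik - Dunly at 13.7 km.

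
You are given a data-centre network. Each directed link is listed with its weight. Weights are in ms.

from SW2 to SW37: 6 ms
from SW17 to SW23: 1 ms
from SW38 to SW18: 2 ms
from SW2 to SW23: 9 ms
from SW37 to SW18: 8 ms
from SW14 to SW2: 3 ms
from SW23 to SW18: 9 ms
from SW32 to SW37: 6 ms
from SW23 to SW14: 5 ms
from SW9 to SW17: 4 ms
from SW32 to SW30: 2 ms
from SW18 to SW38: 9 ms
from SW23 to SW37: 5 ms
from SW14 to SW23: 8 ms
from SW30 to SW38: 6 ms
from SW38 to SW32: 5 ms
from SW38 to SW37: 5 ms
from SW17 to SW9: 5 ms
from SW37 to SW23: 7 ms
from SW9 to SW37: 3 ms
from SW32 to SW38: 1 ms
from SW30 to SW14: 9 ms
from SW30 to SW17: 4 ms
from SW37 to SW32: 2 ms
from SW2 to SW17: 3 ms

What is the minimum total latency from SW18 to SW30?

Shortest distances from SW18:
SW18: 0
SW38: 9  (via SW18)
SW37: 14  (via SW38)
SW32: 14  (via SW38)
SW30: 16  (via SW32)
Shortest route: SW18–SW38–SW32–SW30 = 16 ms.

16 ms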